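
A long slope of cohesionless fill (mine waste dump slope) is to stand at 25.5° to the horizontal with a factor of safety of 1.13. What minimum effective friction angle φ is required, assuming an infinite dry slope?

FS = tanφ/tanβ ⇒ tanφ = FS · tanβ = 1.13 · tan25.5° = 0.5390
φ = arctan(0.5390) = 28.32°

φ = 28.3°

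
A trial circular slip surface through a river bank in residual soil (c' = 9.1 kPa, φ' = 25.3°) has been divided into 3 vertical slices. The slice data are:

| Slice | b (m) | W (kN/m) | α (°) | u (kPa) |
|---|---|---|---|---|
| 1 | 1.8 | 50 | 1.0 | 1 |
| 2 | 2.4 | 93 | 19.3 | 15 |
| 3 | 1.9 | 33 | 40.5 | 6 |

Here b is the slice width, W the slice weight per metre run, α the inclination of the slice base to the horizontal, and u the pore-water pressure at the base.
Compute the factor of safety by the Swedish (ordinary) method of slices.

Ordinary method of slices: FS = Σ[c'·Δl_i + (W_i cosα_i − u_i·Δl_i)·tanφ'] / Σ W_i sinα_i, with Δl_i = b_i / cosα_i.
Slice 1: Δl = 1.8/cos1.0° = 1.800 m; N'_1 = 50·cos1.0° − 1·1.800 = 48.2; c'Δl = 16.38; W sinα = 0.9
Slice 2: Δl = 2.4/cos19.3° = 2.543 m; N'_2 = 93·cos19.3° − 15·2.543 = 49.6; c'Δl = 23.14; W sinα = 30.7
Slice 3: Δl = 1.9/cos40.5° = 2.499 m; N'_3 = 33·cos40.5° − 6·2.499 = 10.1; c'Δl = 22.74; W sinα = 21.4
Σc'Δl = 62.3 kN/m; ΣN' = 107.9 kN/m; ΣW sinα = 53.0 kN/m
Resisting = 62.3 + 107.9·tan25.3° = 62.3 + 51.0 = 113.3 kN/m
FS = 113.3 / 53.0 = 2.136

FS = 2.14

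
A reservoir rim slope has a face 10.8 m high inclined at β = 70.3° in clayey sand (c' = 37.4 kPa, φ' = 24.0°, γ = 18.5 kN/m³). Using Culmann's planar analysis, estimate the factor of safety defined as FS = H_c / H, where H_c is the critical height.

H_c = (4c'/γ) · sinβ cosφ' / [1 − cos(β − φ')]
    = (4·37.4/18.5) · sin70.3°·cos24.0° / [1 − cos46.3°]
    = 8.086 · 0.8601 / 0.3091 = 22.50 m
FS = H_c / H = 22.50 / 10.8 = 2.083

FS = 2.08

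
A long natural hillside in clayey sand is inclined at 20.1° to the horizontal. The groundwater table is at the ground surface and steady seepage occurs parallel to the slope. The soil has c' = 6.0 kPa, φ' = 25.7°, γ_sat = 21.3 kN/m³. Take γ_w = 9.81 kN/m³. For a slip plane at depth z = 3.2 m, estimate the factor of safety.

FS = 0.98

With seepage parallel to the slope and the water table at the surface, the effective normal stress on the slip plane uses the buoyant unit weight γ' = γ_sat − γ_w while the driving shear stress uses γ_sat:
FS = [c' + γ' z cos²β tanφ'] / [γ_sat z sinβ cosβ]
γ' = 21.3 − 9.81 = 11.49 kN/m³
Numerator = 6.0 + 11.49·3.2·cos²20.1°·tan25.7° = 6.0 + 11.49·3.2·0.8819·0.4813 = 21.605 kPa
Denominator = 21.3·3.2·sin20.1°·cos20.1° = 21.3·3.2·0.3437·0.9391 = 21.997 kPa
FS = 21.605 / 21.997 = 0.982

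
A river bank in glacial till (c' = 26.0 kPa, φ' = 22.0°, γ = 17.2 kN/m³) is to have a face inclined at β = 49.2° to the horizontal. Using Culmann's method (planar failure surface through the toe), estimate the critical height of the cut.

H_c = 38.38 m

Culmann's analysis gives the critical failure plane at α_cr = (β + φ')/2 = (49.2 + 22.0)/2 = 35.6°, and the critical height
H_c = (4c'/γ) · sinβ cosφ' / [1 − cos(β − φ')]
    = (4·26.0/17.2) · sin49.2°·cos22.0° / [1 − cos(27.2°)]
    = 6.047 · 0.7570·0.9272 / [1 − 0.8894]
    = 6.047 · 0.7019 / 0.1106
    = 38.38 m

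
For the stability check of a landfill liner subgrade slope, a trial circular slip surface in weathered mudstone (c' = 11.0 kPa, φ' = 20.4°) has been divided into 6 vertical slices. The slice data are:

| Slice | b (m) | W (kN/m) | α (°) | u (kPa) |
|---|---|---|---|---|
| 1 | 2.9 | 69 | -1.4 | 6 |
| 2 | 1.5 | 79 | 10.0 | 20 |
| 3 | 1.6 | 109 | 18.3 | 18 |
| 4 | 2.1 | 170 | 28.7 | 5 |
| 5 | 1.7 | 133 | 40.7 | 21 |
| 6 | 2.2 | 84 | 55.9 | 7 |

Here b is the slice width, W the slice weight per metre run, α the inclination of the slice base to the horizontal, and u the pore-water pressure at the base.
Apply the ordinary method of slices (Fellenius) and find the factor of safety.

FS = 1.07

Ordinary method of slices: FS = Σ[c'·Δl_i + (W_i cosα_i − u_i·Δl_i)·tanφ'] / Σ W_i sinα_i, with Δl_i = b_i / cosα_i.
Slice 1: Δl = 2.9/cos(-1.4°) = 2.901 m; N'_1 = 69·cos(-1.4°) − 6·2.901 = 51.6; c'Δl = 31.91; W sinα = -1.7
Slice 2: Δl = 1.5/cos10.0° = 1.523 m; N'_2 = 79·cos10.0° − 20·1.523 = 47.3; c'Δl = 16.75; W sinα = 13.7
Slice 3: Δl = 1.6/cos18.3° = 1.685 m; N'_3 = 109·cos18.3° − 18·1.685 = 73.2; c'Δl = 18.54; W sinα = 34.2
Slice 4: Δl = 2.1/cos28.7° = 2.394 m; N'_4 = 170·cos28.7° − 5·2.394 = 137.1; c'Δl = 26.34; W sinα = 81.6
Slice 5: Δl = 1.7/cos40.7° = 2.242 m; N'_5 = 133·cos40.7° − 21·2.242 = 53.7; c'Δl = 24.67; W sinα = 86.7
Slice 6: Δl = 2.2/cos55.9° = 3.924 m; N'_6 = 84·cos55.9° − 7·3.924 = 19.6; c'Δl = 43.17; W sinα = 69.6
Σc'Δl = 161.4 kN/m; ΣN' = 382.6 kN/m; ΣW sinα = 284.2 kN/m
Resisting = 161.4 + 382.6·tan20.4° = 161.4 + 142.3 = 303.6 kN/m
FS = 303.6 / 284.2 = 1.068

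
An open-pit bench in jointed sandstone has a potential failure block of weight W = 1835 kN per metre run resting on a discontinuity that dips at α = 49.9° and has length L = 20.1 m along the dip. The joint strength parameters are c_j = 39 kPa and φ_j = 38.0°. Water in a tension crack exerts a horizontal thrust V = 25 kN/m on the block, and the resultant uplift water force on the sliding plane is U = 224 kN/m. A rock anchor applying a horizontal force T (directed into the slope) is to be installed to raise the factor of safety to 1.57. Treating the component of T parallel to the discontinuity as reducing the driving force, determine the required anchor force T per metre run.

Resolving forces along and normal to the sliding plane, with the horizontal anchor force T adding T·sinα to the effective normal force and T·cosα acting up the plane against the driving force:
FS = [c_jL + (W cosα − U − V sinα + T sinα) tanφ_j] / [W sinα + V cosα − T cosα]
Without the anchor: N' = 938.8 kN/m, driving T_d = 1419.7 kN/m, resisting R = 39·20.1 + 938.8·tan38.0° = 1517.4 kN/m, FS = 1.07.
Setting FS = 1.57 and solving for T:
1.57·(1419.7 − T cos49.9°) = 1517.4 + T sin49.9°·tan38.0°
T·(sin49.9°·tan38.0° + 1.57·cos49.9°) = 1.57·1419.7 − 1517.4
T·(0.7649·0.7813 + 1.57·0.6441) = 2229.0 − 1517.4 = 711.6
T·1.6089 = 711.6
T = 442.3 kN/m

T = 442 kN/m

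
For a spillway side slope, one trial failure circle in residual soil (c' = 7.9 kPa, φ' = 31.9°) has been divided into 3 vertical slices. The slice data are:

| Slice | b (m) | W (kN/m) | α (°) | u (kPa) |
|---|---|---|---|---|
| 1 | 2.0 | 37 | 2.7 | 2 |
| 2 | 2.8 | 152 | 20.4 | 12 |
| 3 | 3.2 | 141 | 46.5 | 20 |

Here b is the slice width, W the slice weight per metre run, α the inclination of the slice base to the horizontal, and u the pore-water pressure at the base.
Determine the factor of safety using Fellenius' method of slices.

Ordinary method of slices: FS = Σ[c'·Δl_i + (W_i cosα_i − u_i·Δl_i)·tanφ'] / Σ W_i sinα_i, with Δl_i = b_i / cosα_i.
Slice 1: Δl = 2.0/cos2.7° = 2.002 m; N'_1 = 37·cos2.7° − 2·2.002 = 33.0; c'Δl = 15.82; W sinα = 1.7
Slice 2: Δl = 2.8/cos20.4° = 2.987 m; N'_2 = 152·cos20.4° − 12·2.987 = 106.6; c'Δl = 23.60; W sinα = 53.0
Slice 3: Δl = 3.2/cos46.5° = 4.649 m; N'_3 = 141·cos46.5° − 20·4.649 = 4.1; c'Δl = 36.73; W sinα = 102.3
Σc'Δl = 76.1 kN/m; ΣN' = 143.7 kN/m; ΣW sinα = 157.0 kN/m
Resisting = 76.1 + 143.7·tan31.9° = 76.1 + 89.4 = 165.6 kN/m
FS = 165.6 / 157.0 = 1.055

FS = 1.05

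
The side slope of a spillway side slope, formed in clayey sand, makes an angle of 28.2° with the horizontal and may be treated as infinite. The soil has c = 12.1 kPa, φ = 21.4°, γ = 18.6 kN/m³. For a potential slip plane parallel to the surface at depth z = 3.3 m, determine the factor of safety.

FS = 1.20

For an infinite slope with a slip plane parallel to the surface (no pore pressure): FS = [c + γz cos²β tanφ] / [γz sinβ cosβ].
γz = 18.6·3.3 = 61.38 kN/m²
Numerator = 12.1 + 61.38·cos²28.2°·tan21.4° = 12.1 + 61.38·0.7767·0.3919 = 30.783 kPa
Denominator = 61.38·sin28.2°·cos28.2° = 61.38·0.4726·0.8813 = 25.562 kPa
FS = 30.783 / 25.562 = 1.204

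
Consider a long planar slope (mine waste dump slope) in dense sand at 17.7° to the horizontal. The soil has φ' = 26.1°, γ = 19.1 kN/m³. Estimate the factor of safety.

FS = 1.54

For a dry cohesionless infinite slope the factor of safety is FS = tanφ' / tanβ.
FS = tan26.1° / tan17.7° = 0.4899 / 0.3191 = 1.535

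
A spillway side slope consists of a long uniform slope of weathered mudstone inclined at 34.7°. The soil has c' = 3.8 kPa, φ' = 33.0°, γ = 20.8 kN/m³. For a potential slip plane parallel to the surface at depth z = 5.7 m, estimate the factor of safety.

FS = 1.01

For an infinite slope with a slip plane parallel to the surface (no pore pressure): FS = [c' + γz cos²β tanφ'] / [γz sinβ cosβ].
γz = 20.8·5.7 = 118.56 kN/m²
Numerator = 3.8 + 118.56·cos²34.7°·tan33.0° = 3.8 + 118.56·0.6759·0.6494 = 55.842 kPa
Denominator = 118.56·sin34.7°·cos34.7° = 118.56·0.5693·0.8221 = 55.490 kPa
FS = 55.842 / 55.490 = 1.006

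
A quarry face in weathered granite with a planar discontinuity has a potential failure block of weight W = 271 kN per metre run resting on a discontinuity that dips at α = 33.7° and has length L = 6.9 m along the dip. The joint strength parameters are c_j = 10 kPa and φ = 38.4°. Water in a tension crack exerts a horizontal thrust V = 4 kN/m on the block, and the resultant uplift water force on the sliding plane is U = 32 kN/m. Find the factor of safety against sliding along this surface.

Resolving the block weight along and normal to the plane and applying the Mohr–Coulomb strength on the joint:
N' = W cosα − U − V sinα = 271·cos33.7° − 32 − 4·sin33.7° = 191.2 kN/m
Driving force T = W sinα + V cosα = 271·sin33.7° + 4·cos33.7° = 153.7 kN/m
Resisting force R = c_j·L + N'·tanφ = 10·6.9 + 191.2·tan38.4° = 69.0 + 151.6 = 220.6 kN/m
FS = R / T = 220.6 / 153.7 = 1.435

FS = 1.44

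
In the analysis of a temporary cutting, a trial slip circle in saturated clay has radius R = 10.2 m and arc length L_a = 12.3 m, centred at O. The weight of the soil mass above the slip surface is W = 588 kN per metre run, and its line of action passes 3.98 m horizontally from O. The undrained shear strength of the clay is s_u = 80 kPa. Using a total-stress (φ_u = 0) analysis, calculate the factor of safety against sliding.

Taking moments about the centre O, the resisting moment is provided by the undrained shear strength acting along the arc:
M_R = s_u·L_a·R = 80·12.30·10.2 = 10036.8 kN·m/m
M_D = W·d = 588·3.98 = 2340.2 kN·m/m
FS = M_R / M_D = 10036.8 / 2340.2 = 4.289

FS = 4.29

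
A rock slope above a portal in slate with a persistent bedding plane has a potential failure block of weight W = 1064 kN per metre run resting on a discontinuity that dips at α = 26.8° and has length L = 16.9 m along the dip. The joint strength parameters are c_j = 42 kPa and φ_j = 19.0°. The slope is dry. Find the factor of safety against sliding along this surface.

FS = 2.16

Resolving the block weight along and normal to the plane and applying the Mohr–Coulomb strength on the joint:
N' = W cosα = 1064·cos26.8° = 949.7 kN/m
Driving force T = W sinα = 1064·sin26.8° = 479.7 kN/m
Resisting force R = c_j·L + N'·tanφ_j = 42·16.9 + 949.7·tan19.0° = 709.8 + 327.0 = 1036.8 kN/m
FS = R / T = 1036.8 / 479.7 = 2.161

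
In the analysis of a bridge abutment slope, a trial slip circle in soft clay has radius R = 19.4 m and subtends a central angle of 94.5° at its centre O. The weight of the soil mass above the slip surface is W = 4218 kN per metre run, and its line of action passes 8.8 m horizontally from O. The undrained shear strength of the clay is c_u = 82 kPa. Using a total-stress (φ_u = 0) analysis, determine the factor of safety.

Taking moments about the centre O, the resisting moment is provided by the undrained shear strength acting along the arc:
Arc length L_a = R·θ = 19.4·(94.5°·π/180) = 19.4·1.6493 = 32.00 m
M_R = c_u·L_a·R = 82·32.00·19.4 = 50901.0 kN·m/m
M_D = W·d = 4218·8.8 = 37118.4 kN·m/m
FS = M_R / M_D = 50901.0 / 37118.4 = 1.371

FS = 1.37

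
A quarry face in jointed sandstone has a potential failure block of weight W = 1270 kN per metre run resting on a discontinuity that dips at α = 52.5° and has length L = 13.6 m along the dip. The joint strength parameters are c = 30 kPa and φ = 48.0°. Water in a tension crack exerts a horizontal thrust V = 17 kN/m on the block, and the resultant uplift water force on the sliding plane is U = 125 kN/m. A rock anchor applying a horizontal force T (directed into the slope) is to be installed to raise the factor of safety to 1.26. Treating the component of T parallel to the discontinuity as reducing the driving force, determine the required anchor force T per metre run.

Resolving forces along and normal to the sliding plane, with the horizontal anchor force T adding T·sinα to the effective normal force and T·cosα acting up the plane against the driving force:
FS = [cL + (W cosα − U − V sinα + T sinα) tanφ] / [W sinα + V cosα − T cosα]
Without the anchor: N' = 634.6 kN/m, driving T_d = 1017.9 kN/m, resisting R = 30·13.6 + 634.6·tan48.0° = 1112.8 kN/m, FS = 1.09.
Setting FS = 1.26 and solving for T:
1.26·(1017.9 − T cos52.5°) = 1112.8 + T sin52.5°·tan48.0°
T·(sin52.5°·tan48.0° + 1.26·cos52.5°) = 1.26·1017.9 − 1112.8
T·(0.7934·1.1106 + 1.26·0.6088) = 1282.6 − 1112.8 = 169.7
T·1.6481 = 169.7
T = 103.0 kN/m

T = 103 kN/m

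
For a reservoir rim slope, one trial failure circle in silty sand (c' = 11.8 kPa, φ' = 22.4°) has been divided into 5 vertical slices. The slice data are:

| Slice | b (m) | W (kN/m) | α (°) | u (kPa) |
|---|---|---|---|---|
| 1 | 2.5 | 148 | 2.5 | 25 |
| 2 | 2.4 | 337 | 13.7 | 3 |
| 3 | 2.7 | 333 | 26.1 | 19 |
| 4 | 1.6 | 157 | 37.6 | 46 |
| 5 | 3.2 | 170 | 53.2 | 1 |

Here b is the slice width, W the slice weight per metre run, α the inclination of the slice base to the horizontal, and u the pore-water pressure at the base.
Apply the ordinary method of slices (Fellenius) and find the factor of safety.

Ordinary method of slices: FS = Σ[c'·Δl_i + (W_i cosα_i − u_i·Δl_i)·tanφ'] / Σ W_i sinα_i, with Δl_i = b_i / cosα_i.
Slice 1: Δl = 2.5/cos2.5° = 2.502 m; N'_1 = 148·cos2.5° − 25·2.502 = 85.3; c'Δl = 29.53; W sinα = 6.5
Slice 2: Δl = 2.4/cos13.7° = 2.470 m; N'_2 = 337·cos13.7° − 3·2.470 = 320.0; c'Δl = 29.15; W sinα = 79.8
Slice 3: Δl = 2.7/cos26.1° = 3.007 m; N'_3 = 333·cos26.1° − 19·3.007 = 241.9; c'Δl = 35.48; W sinα = 146.5
Slice 4: Δl = 1.6/cos37.6° = 2.019 m; N'_4 = 157·cos37.6° − 46·2.019 = 31.5; c'Δl = 23.83; W sinα = 95.8
Slice 5: Δl = 3.2/cos53.2° = 5.342 m; N'_5 = 170·cos53.2° − 1·5.342 = 96.5; c'Δl = 63.04; W sinα = 136.1
Σc'Δl = 181.0 kN/m; ΣN' = 775.2 kN/m; ΣW sinα = 464.7 kN/m
Resisting = 181.0 + 775.2·tan22.4° = 181.0 + 319.5 = 500.5 kN/m
FS = 500.5 / 464.7 = 1.077

FS = 1.08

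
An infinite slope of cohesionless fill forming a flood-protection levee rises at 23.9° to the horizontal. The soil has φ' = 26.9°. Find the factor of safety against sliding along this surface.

FS = 1.14

For a dry cohesionless infinite slope the factor of safety is FS = tanφ' / tanβ.
FS = tan26.9° / tan23.9° = 0.5073 / 0.4431 = 1.145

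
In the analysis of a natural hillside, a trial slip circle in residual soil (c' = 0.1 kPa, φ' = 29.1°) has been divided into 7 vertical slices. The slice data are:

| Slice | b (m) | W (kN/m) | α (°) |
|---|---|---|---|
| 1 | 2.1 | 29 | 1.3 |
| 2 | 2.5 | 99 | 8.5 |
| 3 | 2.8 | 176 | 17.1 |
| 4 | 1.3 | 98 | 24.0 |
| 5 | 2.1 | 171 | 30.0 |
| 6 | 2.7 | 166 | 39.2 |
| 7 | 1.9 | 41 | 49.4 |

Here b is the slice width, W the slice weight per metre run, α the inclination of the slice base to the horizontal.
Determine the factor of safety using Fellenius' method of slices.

FS = 1.17

Ordinary method of slices: FS = Σ[c'·Δl_i + (W_i cosα_i)·tanφ'] / Σ W_i sinα_i, with Δl_i = b_i / cosα_i.
Slice 1: Δl = 2.1/cos1.3° = 2.101 m; N'_1 = 29·cos1.3° = 29.0; c'Δl = 0.21; W sinα = 0.7
Slice 2: Δl = 2.5/cos8.5° = 2.528 m; N'_2 = 99·cos8.5° = 97.9; c'Δl = 0.25; W sinα = 14.6
Slice 3: Δl = 2.8/cos17.1° = 2.930 m; N'_3 = 176·cos17.1° = 168.2; c'Δl = 0.29; W sinα = 51.8
Slice 4: Δl = 1.3/cos24.0° = 1.423 m; N'_4 = 98·cos24.0° = 89.5; c'Δl = 0.14; W sinα = 39.9
Slice 5: Δl = 2.1/cos30.0° = 2.425 m; N'_5 = 171·cos30.0° = 148.1; c'Δl = 0.24; W sinα = 85.5
Slice 6: Δl = 2.7/cos39.2° = 3.484 m; N'_6 = 166·cos39.2° = 128.6; c'Δl = 0.35; W sinα = 104.9
Slice 7: Δl = 1.9/cos49.4° = 2.920 m; N'_7 = 41·cos49.4° = 26.7; c'Δl = 0.29; W sinα = 31.1
Σc'Δl = 1.8 kN/m; ΣN' = 688.1 kN/m; ΣW sinα = 328.4 kN/m
Resisting = 1.8 + 688.1·tan29.1° = 1.8 + 383.0 = 384.8 kN/m
FS = 384.8 / 328.4 = 1.171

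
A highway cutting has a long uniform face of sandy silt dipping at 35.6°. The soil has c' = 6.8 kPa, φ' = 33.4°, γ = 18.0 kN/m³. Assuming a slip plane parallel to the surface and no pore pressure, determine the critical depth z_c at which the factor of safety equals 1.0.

z_c = 10.10 m

Setting FS = 1.00 in FS = [c' + γz cos²β tanφ'] / [γz sinβ cosβ] and solving for z:
z = c' / [γ cosβ (FS·sinβ − cosβ·tanφ')]
  = 6.8 / [18.0·cos35.6°·(1.00·sin35.6° − cos35.6°·tan33.4°)]
  = 6.8 / [18.0·0.8131·(1.00·0.5821 − 0.8131·0.6594)]
  = 6.8 / 0.6730 = 10.104 m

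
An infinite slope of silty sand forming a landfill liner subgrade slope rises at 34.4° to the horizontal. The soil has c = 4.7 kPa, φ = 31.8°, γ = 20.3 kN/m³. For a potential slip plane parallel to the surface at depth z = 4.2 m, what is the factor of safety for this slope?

For an infinite slope with a slip plane parallel to the surface (no pore pressure): FS = [c + γz cos²β tanφ] / [γz sinβ cosβ].
γz = 20.3·4.2 = 85.26 kN/m²
Numerator = 4.7 + 85.26·cos²34.4°·tan31.8° = 4.7 + 85.26·0.6808·0.6200 = 40.690 kPa
Denominator = 85.26·sin34.4°·cos34.4° = 85.26·0.5650·0.8251 = 39.745 kPa
FS = 40.690 / 39.745 = 1.024

FS = 1.02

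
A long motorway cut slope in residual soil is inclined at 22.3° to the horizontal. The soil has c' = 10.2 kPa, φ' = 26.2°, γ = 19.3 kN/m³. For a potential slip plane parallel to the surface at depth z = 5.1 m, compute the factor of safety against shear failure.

For an infinite slope with a slip plane parallel to the surface (no pore pressure): FS = [c' + γz cos²β tanφ'] / [γz sinβ cosβ].
γz = 19.3·5.1 = 98.43 kN/m²
Numerator = 10.2 + 98.43·cos²22.3°·tan26.2° = 10.2 + 98.43·0.8560·0.4921 = 51.660 kPa
Denominator = 98.43·sin22.3°·cos22.3° = 98.43·0.3795·0.9252 = 34.556 kPa
FS = 51.660 / 34.556 = 1.495

FS = 1.49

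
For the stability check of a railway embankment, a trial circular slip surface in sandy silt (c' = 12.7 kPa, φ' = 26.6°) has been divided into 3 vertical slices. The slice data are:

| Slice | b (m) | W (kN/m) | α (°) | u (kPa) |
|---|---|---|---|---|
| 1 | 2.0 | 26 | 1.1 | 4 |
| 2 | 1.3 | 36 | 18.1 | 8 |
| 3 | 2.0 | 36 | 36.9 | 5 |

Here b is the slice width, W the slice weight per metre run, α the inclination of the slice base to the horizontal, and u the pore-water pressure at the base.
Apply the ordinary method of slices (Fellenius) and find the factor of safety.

Ordinary method of slices: FS = Σ[c'·Δl_i + (W_i cosα_i − u_i·Δl_i)·tanφ'] / Σ W_i sinα_i, with Δl_i = b_i / cosα_i.
Slice 1: Δl = 2.0/cos1.1° = 2.000 m; N'_1 = 26·cos1.1° − 4·2.000 = 18.0; c'Δl = 25.40; W sinα = 0.5
Slice 2: Δl = 1.3/cos18.1° = 1.368 m; N'_2 = 36·cos18.1° − 8·1.368 = 23.3; c'Δl = 17.37; W sinα = 11.2
Slice 3: Δl = 2.0/cos36.9° = 2.501 m; N'_3 = 36·cos36.9° − 5·2.501 = 16.3; c'Δl = 31.76; W sinα = 21.6
Σc'Δl = 74.5 kN/m; ΣN' = 57.6 kN/m; ΣW sinα = 33.3 kN/m
Resisting = 74.5 + 57.6·tan26.6° = 74.5 + 28.8 = 103.4 kN/m
FS = 103.4 / 33.3 = 3.104

FS = 3.10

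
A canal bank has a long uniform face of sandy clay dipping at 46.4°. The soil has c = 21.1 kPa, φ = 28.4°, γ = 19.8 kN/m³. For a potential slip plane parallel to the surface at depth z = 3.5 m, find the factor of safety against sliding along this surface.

FS = 1.12

For an infinite slope with a slip plane parallel to the surface (no pore pressure): FS = [c + γz cos²β tanφ] / [γz sinβ cosβ].
γz = 19.8·3.5 = 69.30 kN/m²
Numerator = 21.1 + 69.30·cos²46.4°·tan28.4° = 21.1 + 69.30·0.4756·0.5407 = 38.920 kPa
Denominator = 69.30·sin46.4°·cos46.4° = 69.30·0.7242·0.6896 = 34.609 kPa
FS = 38.920 / 34.609 = 1.125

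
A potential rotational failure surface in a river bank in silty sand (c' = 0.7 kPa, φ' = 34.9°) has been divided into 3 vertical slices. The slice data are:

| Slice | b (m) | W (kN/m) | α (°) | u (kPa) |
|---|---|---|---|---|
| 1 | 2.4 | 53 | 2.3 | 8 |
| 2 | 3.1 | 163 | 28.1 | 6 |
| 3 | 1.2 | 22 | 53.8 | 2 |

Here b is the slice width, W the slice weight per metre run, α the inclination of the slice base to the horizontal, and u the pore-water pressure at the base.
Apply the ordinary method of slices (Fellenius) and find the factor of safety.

FS = 1.25

Ordinary method of slices: FS = Σ[c'·Δl_i + (W_i cosα_i − u_i·Δl_i)·tanφ'] / Σ W_i sinα_i, with Δl_i = b_i / cosα_i.
Slice 1: Δl = 2.4/cos2.3° = 2.402 m; N'_1 = 53·cos2.3° − 8·2.402 = 33.7; c'Δl = 1.68; W sinα = 2.1
Slice 2: Δl = 3.1/cos28.1° = 3.514 m; N'_2 = 163·cos28.1° − 6·3.514 = 122.7; c'Δl = 2.46; W sinα = 76.8
Slice 3: Δl = 1.2/cos53.8° = 2.032 m; N'_3 = 22·cos53.8° − 2·2.032 = 8.9; c'Δl = 1.42; W sinα = 17.8
Σc'Δl = 5.6 kN/m; ΣN' = 165.4 kN/m; ΣW sinα = 96.7 kN/m
Resisting = 5.6 + 165.4·tan34.9° = 5.6 + 115.4 = 120.9 kN/m
FS = 120.9 / 96.7 = 1.251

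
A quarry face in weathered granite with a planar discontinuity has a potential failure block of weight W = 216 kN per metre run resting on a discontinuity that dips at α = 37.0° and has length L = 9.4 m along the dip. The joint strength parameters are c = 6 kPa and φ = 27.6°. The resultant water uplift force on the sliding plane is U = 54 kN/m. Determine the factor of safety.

Resolving the block weight along and normal to the plane and applying the Mohr–Coulomb strength on the joint:
N' = W cosα − U = 216·cos37.0° − 54 = 118.5 kN/m
Driving force T = W sinα = 216·sin37.0° = 130.0 kN/m
Resisting force R = c·L + N'·tanφ = 6·9.4 + 118.5·tan27.6° = 56.4 + 62.0 = 118.4 kN/m
FS = R / T = 118.4 / 130.0 = 0.910

FS = 0.91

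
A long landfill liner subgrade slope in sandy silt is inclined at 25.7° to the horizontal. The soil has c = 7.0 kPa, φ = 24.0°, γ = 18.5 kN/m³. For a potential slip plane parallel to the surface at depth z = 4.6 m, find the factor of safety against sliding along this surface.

For an infinite slope with a slip plane parallel to the surface (no pore pressure): FS = [c + γz cos²β tanφ] / [γz sinβ cosβ].
γz = 18.5·4.6 = 85.10 kN/m²
Numerator = 7.0 + 85.10·cos²25.7°·tan24.0° = 7.0 + 85.10·0.8119·0.4452 = 37.764 kPa
Denominator = 85.10·sin25.7°·cos25.7° = 85.10·0.4337·0.9011 = 33.254 kPa
FS = 37.764 / 33.254 = 1.136

FS = 1.14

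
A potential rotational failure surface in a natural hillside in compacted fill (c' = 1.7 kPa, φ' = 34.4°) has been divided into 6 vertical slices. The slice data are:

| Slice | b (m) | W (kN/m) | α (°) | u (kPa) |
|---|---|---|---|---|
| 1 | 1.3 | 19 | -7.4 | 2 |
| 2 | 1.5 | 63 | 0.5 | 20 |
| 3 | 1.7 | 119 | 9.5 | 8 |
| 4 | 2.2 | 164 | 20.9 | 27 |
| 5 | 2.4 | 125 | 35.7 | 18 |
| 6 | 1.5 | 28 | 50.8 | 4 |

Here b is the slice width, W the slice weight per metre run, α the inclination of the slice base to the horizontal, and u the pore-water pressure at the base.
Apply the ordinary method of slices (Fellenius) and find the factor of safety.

FS = 1.32

Ordinary method of slices: FS = Σ[c'·Δl_i + (W_i cosα_i − u_i·Δl_i)·tanφ'] / Σ W_i sinα_i, with Δl_i = b_i / cosα_i.
Slice 1: Δl = 1.3/cos(-7.4°) = 1.311 m; N'_1 = 19·cos(-7.4°) − 2·1.311 = 16.2; c'Δl = 2.23; W sinα = -2.4
Slice 2: Δl = 1.5/cos0.5° = 1.500 m; N'_2 = 63·cos0.5° − 20·1.500 = 33.0; c'Δl = 2.55; W sinα = 0.5
Slice 3: Δl = 1.7/cos9.5° = 1.724 m; N'_3 = 119·cos9.5° − 8·1.724 = 103.6; c'Δl = 2.93; W sinα = 19.6
Slice 4: Δl = 2.2/cos20.9° = 2.355 m; N'_4 = 164·cos20.9° − 27·2.355 = 89.6; c'Δl = 4.00; W sinα = 58.5
Slice 5: Δl = 2.4/cos35.7° = 2.955 m; N'_5 = 125·cos35.7° − 18·2.955 = 48.3; c'Δl = 5.02; W sinα = 72.9
Slice 6: Δl = 1.5/cos50.8° = 2.373 m; N'_6 = 28·cos50.8° − 4·2.373 = 8.2; c'Δl = 4.03; W sinα = 21.7
Σc'Δl = 20.8 kN/m; ΣN' = 298.9 kN/m; ΣW sinα = 170.9 kN/m
Resisting = 20.8 + 298.9·tan34.4° = 20.8 + 204.7 = 225.5 kN/m
FS = 225.5 / 170.9 = 1.319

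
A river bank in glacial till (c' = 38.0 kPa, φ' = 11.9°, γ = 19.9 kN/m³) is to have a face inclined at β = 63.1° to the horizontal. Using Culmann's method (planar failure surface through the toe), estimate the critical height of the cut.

H_c = 17.85 m

Culmann's analysis gives the critical failure plane at α_cr = (β + φ')/2 = (63.1 + 11.9)/2 = 37.5°, and the critical height
H_c = (4c'/γ) · sinβ cosφ' / [1 − cos(β − φ')]
    = (4·38.0/19.9) · sin63.1°·cos11.9° / [1 − cos(51.2°)]
    = 7.638 · 0.8918·0.9785 / [1 − 0.6266]
    = 7.638 · 0.8726 / 0.3734
    = 17.85 m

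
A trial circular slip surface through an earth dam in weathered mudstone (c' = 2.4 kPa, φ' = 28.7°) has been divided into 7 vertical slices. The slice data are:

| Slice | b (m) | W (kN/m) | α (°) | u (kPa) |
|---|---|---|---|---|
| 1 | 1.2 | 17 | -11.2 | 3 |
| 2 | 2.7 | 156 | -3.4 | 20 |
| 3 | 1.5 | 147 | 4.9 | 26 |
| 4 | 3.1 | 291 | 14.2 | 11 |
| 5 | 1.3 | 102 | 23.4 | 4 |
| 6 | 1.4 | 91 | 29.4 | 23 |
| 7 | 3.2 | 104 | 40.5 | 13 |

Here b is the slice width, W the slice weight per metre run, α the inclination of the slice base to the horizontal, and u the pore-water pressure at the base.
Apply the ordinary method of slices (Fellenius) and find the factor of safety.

FS = 1.69

Ordinary method of slices: FS = Σ[c'·Δl_i + (W_i cosα_i − u_i·Δl_i)·tanφ'] / Σ W_i sinα_i, with Δl_i = b_i / cosα_i.
Slice 1: Δl = 1.2/cos(-11.2°) = 1.223 m; N'_1 = 17·cos(-11.2°) − 3·1.223 = 13.0; c'Δl = 2.94; W sinα = -3.3
Slice 2: Δl = 2.7/cos(-3.4°) = 2.705 m; N'_2 = 156·cos(-3.4°) − 20·2.705 = 101.6; c'Δl = 6.49; W sinα = -9.3
Slice 3: Δl = 1.5/cos4.9° = 1.506 m; N'_3 = 147·cos4.9° − 26·1.506 = 107.3; c'Δl = 3.61; W sinα = 12.6
Slice 4: Δl = 3.1/cos14.2° = 3.198 m; N'_4 = 291·cos14.2° − 11·3.198 = 246.9; c'Δl = 7.67; W sinα = 71.4
Slice 5: Δl = 1.3/cos23.4° = 1.417 m; N'_5 = 102·cos23.4° − 4·1.417 = 87.9; c'Δl = 3.40; W sinα = 40.5
Slice 6: Δl = 1.4/cos29.4° = 1.607 m; N'_6 = 91·cos29.4° − 23·1.607 = 42.3; c'Δl = 3.86; W sinα = 44.7
Slice 7: Δl = 3.2/cos40.5° = 4.208 m; N'_7 = 104·cos40.5° − 13·4.208 = 24.4; c'Δl = 10.10; W sinα = 67.5
Σc'Δl = 38.1 kN/m; ΣN' = 623.5 kN/m; ΣW sinα = 224.1 kN/m
Resisting = 38.1 + 623.5·tan28.7° = 38.1 + 341.4 = 379.4 kN/m
FS = 379.4 / 224.1 = 1.693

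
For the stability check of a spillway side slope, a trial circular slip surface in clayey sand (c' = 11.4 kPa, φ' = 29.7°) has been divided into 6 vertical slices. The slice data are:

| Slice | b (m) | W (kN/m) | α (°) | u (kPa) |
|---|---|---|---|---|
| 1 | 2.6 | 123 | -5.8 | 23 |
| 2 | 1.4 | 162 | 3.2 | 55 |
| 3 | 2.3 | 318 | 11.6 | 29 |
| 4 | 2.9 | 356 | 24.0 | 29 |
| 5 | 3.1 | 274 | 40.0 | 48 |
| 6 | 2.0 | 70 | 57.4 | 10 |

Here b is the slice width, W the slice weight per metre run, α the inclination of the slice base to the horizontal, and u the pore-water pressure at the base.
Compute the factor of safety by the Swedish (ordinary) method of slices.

FS = 1.28

Ordinary method of slices: FS = Σ[c'·Δl_i + (W_i cosα_i − u_i·Δl_i)·tanφ'] / Σ W_i sinα_i, with Δl_i = b_i / cosα_i.
Slice 1: Δl = 2.6/cos(-5.8°) = 2.613 m; N'_1 = 123·cos(-5.8°) − 23·2.613 = 62.3; c'Δl = 29.79; W sinα = -12.4
Slice 2: Δl = 1.4/cos3.2° = 1.402 m; N'_2 = 162·cos3.2° − 55·1.402 = 84.6; c'Δl = 15.98; W sinα = 9.0
Slice 3: Δl = 2.3/cos11.6° = 2.348 m; N'_3 = 318·cos11.6° − 29·2.348 = 243.4; c'Δl = 26.77; W sinα = 63.9
Slice 4: Δl = 2.9/cos24.0° = 3.174 m; N'_4 = 356·cos24.0° − 29·3.174 = 233.2; c'Δl = 36.19; W sinα = 144.8
Slice 5: Δl = 3.1/cos40.0° = 4.047 m; N'_5 = 274·cos40.0° − 48·4.047 = 15.7; c'Δl = 46.13; W sinα = 176.1
Slice 6: Δl = 2.0/cos57.4° = 3.712 m; N'_6 = 70·cos57.4° − 10·3.712 = 0.6; c'Δl = 42.32; W sinα = 59.0
Σc'Δl = 197.2 kN/m; ΣN' = 639.7 kN/m; ΣW sinα = 440.4 kN/m
Resisting = 197.2 + 639.7·tan29.7° = 197.2 + 364.9 = 562.1 kN/m
FS = 562.1 / 440.4 = 1.276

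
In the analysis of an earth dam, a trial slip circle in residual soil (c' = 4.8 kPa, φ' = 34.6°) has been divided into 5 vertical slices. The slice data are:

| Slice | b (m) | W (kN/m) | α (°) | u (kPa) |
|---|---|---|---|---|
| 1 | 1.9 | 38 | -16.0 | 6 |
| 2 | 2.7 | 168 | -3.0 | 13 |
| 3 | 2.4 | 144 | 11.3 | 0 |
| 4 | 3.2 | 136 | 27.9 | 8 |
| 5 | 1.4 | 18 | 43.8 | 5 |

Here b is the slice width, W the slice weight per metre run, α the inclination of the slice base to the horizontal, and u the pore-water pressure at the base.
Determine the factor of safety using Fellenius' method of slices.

Ordinary method of slices: FS = Σ[c'·Δl_i + (W_i cosα_i − u_i·Δl_i)·tanφ'] / Σ W_i sinα_i, with Δl_i = b_i / cosα_i.
Slice 1: Δl = 1.9/cos(-16.0°) = 1.977 m; N'_1 = 38·cos(-16.0°) − 6·1.977 = 24.7; c'Δl = 9.49; W sinα = -10.5
Slice 2: Δl = 2.7/cos(-3.0°) = 2.704 m; N'_2 = 168·cos(-3.0°) − 13·2.704 = 132.6; c'Δl = 12.98; W sinα = -8.8
Slice 3: Δl = 2.4/cos11.3° = 2.447 m; N'_3 = 144·cos11.3° − 0·2.447 = 141.2; c'Δl = 11.75; W sinα = 28.2
Slice 4: Δl = 3.2/cos27.9° = 3.621 m; N'_4 = 136·cos27.9° − 8·3.621 = 91.2; c'Δl = 17.38; W sinα = 63.6
Slice 5: Δl = 1.4/cos43.8° = 1.940 m; N'_5 = 18·cos43.8° − 5·1.940 = 3.3; c'Δl = 9.31; W sinα = 12.5
Σc'Δl = 60.9 kN/m; ΣN' = 393.0 kN/m; ΣW sinα = 85.0 kN/m
Resisting = 60.9 + 393.0·tan34.6° = 60.9 + 271.1 = 332.0 kN/m
FS = 332.0 / 85.0 = 3.904

FS = 3.90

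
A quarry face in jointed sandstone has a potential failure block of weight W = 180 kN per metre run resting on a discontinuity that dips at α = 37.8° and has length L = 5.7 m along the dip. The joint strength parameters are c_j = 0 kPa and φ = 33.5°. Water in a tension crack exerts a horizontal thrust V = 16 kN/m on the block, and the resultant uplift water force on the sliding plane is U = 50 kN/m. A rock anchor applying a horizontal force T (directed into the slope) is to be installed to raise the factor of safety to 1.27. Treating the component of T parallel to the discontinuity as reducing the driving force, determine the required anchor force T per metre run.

T = 72 kN/m

Resolving forces along and normal to the sliding plane, with the horizontal anchor force T adding T·sinα to the effective normal force and T·cosα acting up the plane against the driving force:
FS = [c_jL + (W cosα − U − V sinα + T sinα) tanφ] / [W sinα + V cosα − T cosα]
Without the anchor: N' = 82.4 kN/m, driving T_d = 123.0 kN/m, resisting R = 0·5.7 + 82.4·tan33.5° = 54.6 kN/m, FS = 0.44.
Setting FS = 1.27 and solving for T:
1.27·(123.0 − T cos37.8°) = 54.6 + T sin37.8°·tan33.5°
T·(sin37.8°·tan33.5° + 1.27·cos37.8°) = 1.27·123.0 − 54.6
T·(0.6129·0.6619 + 1.27·0.7902) = 156.2 − 54.6 = 101.6
T·1.4092 = 101.6
T = 72.1 kN/m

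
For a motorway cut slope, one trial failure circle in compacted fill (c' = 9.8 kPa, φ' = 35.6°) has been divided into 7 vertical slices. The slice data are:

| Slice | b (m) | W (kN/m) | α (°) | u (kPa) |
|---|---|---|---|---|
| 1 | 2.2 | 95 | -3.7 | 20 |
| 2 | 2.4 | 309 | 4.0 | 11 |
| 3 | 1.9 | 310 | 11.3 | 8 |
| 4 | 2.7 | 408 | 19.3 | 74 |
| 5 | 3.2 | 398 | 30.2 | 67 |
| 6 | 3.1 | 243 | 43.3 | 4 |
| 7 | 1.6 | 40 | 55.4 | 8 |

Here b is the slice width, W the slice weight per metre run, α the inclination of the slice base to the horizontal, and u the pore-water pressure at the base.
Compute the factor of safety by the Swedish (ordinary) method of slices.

Ordinary method of slices: FS = Σ[c'·Δl_i + (W_i cosα_i − u_i·Δl_i)·tanφ'] / Σ W_i sinα_i, with Δl_i = b_i / cosα_i.
Slice 1: Δl = 2.2/cos(-3.7°) = 2.205 m; N'_1 = 95·cos(-3.7°) − 20·2.205 = 50.7; c'Δl = 21.61; W sinα = -6.1
Slice 2: Δl = 2.4/cos4.0° = 2.406 m; N'_2 = 309·cos4.0° − 11·2.406 = 281.8; c'Δl = 23.58; W sinα = 21.6
Slice 3: Δl = 1.9/cos11.3° = 1.938 m; N'_3 = 310·cos11.3° − 8·1.938 = 288.5; c'Δl = 18.99; W sinα = 60.7
Slice 4: Δl = 2.7/cos19.3° = 2.861 m; N'_4 = 408·cos19.3° − 74·2.861 = 173.4; c'Δl = 28.04; W sinα = 134.8
Slice 5: Δl = 3.2/cos30.2° = 3.703 m; N'_5 = 398·cos30.2° − 67·3.703 = 95.9; c'Δl = 36.28; W sinα = 200.2
Slice 6: Δl = 3.1/cos43.3° = 4.260 m; N'_6 = 243·cos43.3° − 4·4.260 = 159.8; c'Δl = 41.74; W sinα = 166.7
Slice 7: Δl = 1.6/cos55.4° = 2.818 m; N'_7 = 40·cos55.4° − 8·2.818 = 0.2; c'Δl = 27.61; W sinα = 32.9
Σc'Δl = 197.8 kN/m; ΣN' = 1050.3 kN/m; ΣW sinα = 610.8 kN/m
Resisting = 197.8 + 1050.3·tan35.6° = 197.8 + 751.9 = 949.8 kN/m
FS = 949.8 / 610.8 = 1.555

FS = 1.55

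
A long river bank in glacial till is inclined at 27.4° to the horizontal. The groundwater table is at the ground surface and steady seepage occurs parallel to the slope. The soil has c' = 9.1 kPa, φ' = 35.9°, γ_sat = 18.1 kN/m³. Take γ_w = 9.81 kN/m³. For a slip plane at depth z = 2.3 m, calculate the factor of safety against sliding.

FS = 1.17

With seepage parallel to the slope and the water table at the surface, the effective normal stress on the slip plane uses the buoyant unit weight γ' = γ_sat − γ_w while the driving shear stress uses γ_sat:
FS = [c' + γ' z cos²β tanφ'] / [γ_sat z sinβ cosβ]
γ' = 18.1 − 9.81 = 8.29 kN/m³
Numerator = 9.1 + 8.29·2.3·cos²27.4°·tan35.9° = 9.1 + 8.29·2.3·0.7882·0.7239 = 19.979 kPa
Denominator = 18.1·2.3·sin27.4°·cos27.4° = 18.1·2.3·0.4602·0.8878 = 17.009 kPa
FS = 19.979 / 17.009 = 1.175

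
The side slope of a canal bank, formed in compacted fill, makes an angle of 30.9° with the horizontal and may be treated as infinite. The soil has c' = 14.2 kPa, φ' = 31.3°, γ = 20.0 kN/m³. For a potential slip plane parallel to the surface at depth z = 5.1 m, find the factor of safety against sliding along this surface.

FS = 1.33

For an infinite slope with a slip plane parallel to the surface (no pore pressure): FS = [c' + γz cos²β tanφ'] / [γz sinβ cosβ].
γz = 20.0·5.1 = 102.00 kN/m²
Numerator = 14.2 + 102.00·cos²30.9°·tan31.3° = 14.2 + 102.00·0.7363·0.6080 = 59.862 kPa
Denominator = 102.00·sin30.9°·cos30.9° = 102.00·0.5135·0.8581 = 44.946 kPa
FS = 59.862 / 44.946 = 1.332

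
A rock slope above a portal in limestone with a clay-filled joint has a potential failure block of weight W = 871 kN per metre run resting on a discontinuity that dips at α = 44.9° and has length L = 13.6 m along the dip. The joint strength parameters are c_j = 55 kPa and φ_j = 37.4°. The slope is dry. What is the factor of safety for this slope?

FS = 1.98

Resolving the block weight along and normal to the plane and applying the Mohr–Coulomb strength on the joint:
N' = W cosα = 871·cos44.9° = 617.0 kN/m
Driving force T = W sinα = 871·sin44.9° = 614.8 kN/m
Resisting force R = c_j·L + N'·tanφ_j = 55·13.6 + 617.0·tan37.4° = 748.0 + 471.7 = 1219.7 kN/m
FS = R / T = 1219.7 / 614.8 = 1.984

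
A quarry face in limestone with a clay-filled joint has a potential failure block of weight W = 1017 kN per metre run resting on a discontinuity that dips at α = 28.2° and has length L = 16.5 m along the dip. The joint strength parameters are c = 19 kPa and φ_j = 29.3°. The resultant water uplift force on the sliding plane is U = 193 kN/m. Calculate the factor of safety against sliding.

FS = 1.47

Resolving the block weight along and normal to the plane and applying the Mohr–Coulomb strength on the joint:
N' = W cosα − U = 1017·cos28.2° − 193 = 703.3 kN/m
Driving force T = W sinα = 1017·sin28.2° = 480.6 kN/m
Resisting force R = c·L + N'·tanφ_j = 19·16.5 + 703.3·tan29.3° = 313.5 + 394.7 = 708.2 kN/m
FS = R / T = 708.2 / 480.6 = 1.474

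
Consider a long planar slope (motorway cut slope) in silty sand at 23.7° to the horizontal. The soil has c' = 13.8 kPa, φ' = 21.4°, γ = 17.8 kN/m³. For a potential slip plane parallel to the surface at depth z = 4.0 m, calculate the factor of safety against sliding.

FS = 1.42

For an infinite slope with a slip plane parallel to the surface (no pore pressure): FS = [c' + γz cos²β tanφ'] / [γz sinβ cosβ].
γz = 17.8·4.0 = 71.20 kN/m²
Numerator = 13.8 + 71.20·cos²23.7°·tan21.4° = 13.8 + 71.20·0.8384·0.3919 = 37.195 kPa
Denominator = 71.20·sin23.7°·cos23.7° = 71.20·0.4019·0.9157 = 26.205 kPa
FS = 37.195 / 26.205 = 1.419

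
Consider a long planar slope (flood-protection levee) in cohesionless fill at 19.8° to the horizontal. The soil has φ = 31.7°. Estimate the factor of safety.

FS = 1.72

For a dry cohesionless infinite slope the factor of safety is FS = tanφ / tanβ.
FS = tan31.7° / tan19.8° = 0.6176 / 0.3600 = 1.715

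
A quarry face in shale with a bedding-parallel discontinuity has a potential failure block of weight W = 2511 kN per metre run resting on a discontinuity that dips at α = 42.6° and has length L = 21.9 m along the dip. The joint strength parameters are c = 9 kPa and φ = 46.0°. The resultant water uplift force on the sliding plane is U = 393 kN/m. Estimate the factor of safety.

Resolving the block weight along and normal to the plane and applying the Mohr–Coulomb strength on the joint:
N' = W cosα − U = 2511·cos42.6° − 393 = 1455.3 kN/m
Driving force T = W sinα = 2511·sin42.6° = 1699.6 kN/m
Resisting force R = c·L + N'·tanφ = 9·21.9 + 1455.3·tan46.0° = 197.1 + 1507.0 = 1704.1 kN/m
FS = R / T = 1704.1 / 1699.6 = 1.003

FS = 1.00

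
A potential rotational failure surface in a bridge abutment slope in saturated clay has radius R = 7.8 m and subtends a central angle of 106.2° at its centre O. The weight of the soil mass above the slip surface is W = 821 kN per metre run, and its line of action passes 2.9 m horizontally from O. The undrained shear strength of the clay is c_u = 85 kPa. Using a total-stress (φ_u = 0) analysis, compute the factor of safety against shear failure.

Taking moments about the centre O, the resisting moment is provided by the undrained shear strength acting along the arc:
Arc length L_a = R·θ = 7.8·(106.2°·π/180) = 7.8·1.8535 = 14.46 m
M_R = c_u·L_a·R = 85·14.46·7.8 = 9585.4 kN·m/m
M_D = W·d = 821·2.9 = 2380.9 kN·m/m
FS = M_R / M_D = 9585.4 / 2380.9 = 4.026

FS = 4.03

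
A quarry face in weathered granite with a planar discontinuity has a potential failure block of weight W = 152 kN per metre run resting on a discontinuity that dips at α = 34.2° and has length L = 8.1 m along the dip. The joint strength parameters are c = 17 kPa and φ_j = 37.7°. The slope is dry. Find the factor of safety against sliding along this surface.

FS = 2.75

Resolving the block weight along and normal to the plane and applying the Mohr–Coulomb strength on the joint:
N' = W cosα = 152·cos34.2° = 125.7 kN/m
Driving force T = W sinα = 152·sin34.2° = 85.4 kN/m
Resisting force R = c·L + N'·tanφ_j = 17·8.1 + 125.7·tan37.7° = 137.7 + 97.2 = 234.9 kN/m
FS = R / T = 234.9 / 85.4 = 2.749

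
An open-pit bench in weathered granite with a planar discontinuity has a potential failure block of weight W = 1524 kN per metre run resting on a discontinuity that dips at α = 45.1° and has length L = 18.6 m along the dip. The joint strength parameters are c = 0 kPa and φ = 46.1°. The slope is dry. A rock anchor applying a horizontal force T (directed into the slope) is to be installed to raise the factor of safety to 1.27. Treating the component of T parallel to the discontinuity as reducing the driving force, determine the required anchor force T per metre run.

T = 155 kN/m

Resolving forces along and normal to the sliding plane, with the horizontal anchor force T adding T·sinα to the effective normal force and T·cosα acting up the plane against the driving force:
FS = [cL + (W cosα + T sinα) tanφ] / [W sinα − T cosα]
Without the anchor: N' = 1075.7 kN/m, driving T_d = 1079.5 kN/m, resisting R = 0·18.6 + 1075.7·tan46.1° = 1117.9 kN/m, FS = 1.04.
Setting FS = 1.27 and solving for T:
1.27·(1079.5 − T cos45.1°) = 1117.9 + T sin45.1°·tan46.1°
T·(sin45.1°·tan46.1° + 1.27·cos45.1°) = 1.27·1079.5 − 1117.9
T·(0.7083·1.0392 + 1.27·0.7059) = 1371.0 − 1117.9 = 253.1
T·1.6325 = 253.1
T = 155.0 kN/m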